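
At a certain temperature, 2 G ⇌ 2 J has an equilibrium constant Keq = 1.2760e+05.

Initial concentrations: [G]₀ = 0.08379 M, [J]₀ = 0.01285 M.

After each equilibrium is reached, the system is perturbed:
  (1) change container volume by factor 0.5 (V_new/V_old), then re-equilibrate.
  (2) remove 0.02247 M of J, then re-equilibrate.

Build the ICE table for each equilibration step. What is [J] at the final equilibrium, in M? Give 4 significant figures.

[J]_eq = 0.1703 M

Q₀ = 0.02352 vs Keq = 1.2760e+05 ⇒ Q<K, forward
Step 1:
                    G           J
  init        0.08379     0.01285
  Δ          -0.08352     0.08352
  eq       2.6978e-04     0.09637
  solve Keq expr → x = 0.04176; check Q = 1.2760e+05
Then change container volume by factor 0.5 (V_new/V_old).
Step 2:
                    G           J
  init     5.3957e-04      0.1927
  Δ                 0           0
  eq       5.3957e-04      0.1927
  solve Keq expr → x = 0; check Q = 1.2760e+05
Then remove 0.02247 M of J.
Step 3:
                    G           J
  init     5.3957e-04      0.1703
  Δ       -6.2728e-05  6.2728e-05
  eq       4.7684e-04      0.1703
  solve Keq expr → x = 3.1364e-05; check Q = 1.2760e+05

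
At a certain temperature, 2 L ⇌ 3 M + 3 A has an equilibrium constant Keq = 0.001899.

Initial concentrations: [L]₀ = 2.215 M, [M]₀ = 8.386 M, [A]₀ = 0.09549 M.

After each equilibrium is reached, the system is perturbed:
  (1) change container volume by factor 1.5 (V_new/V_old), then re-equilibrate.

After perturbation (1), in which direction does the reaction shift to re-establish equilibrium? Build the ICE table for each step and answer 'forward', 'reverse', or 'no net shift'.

Q₀ = 0.1047 vs Keq = 0.001899 ⇒ Q>K, reverse
Step 1:
                  L         M         A
  init        2.215     8.386   0.09549
  Δ         0.04656  -0.06983  -0.06983
  eq          2.262     8.316   0.02566
  solve Keq expr → x = -0.02328; check Q = 0.001899
Then change container volume by factor 1.5 (V_new/V_old).
Step 2:
                  L         M         A
  init        1.508     5.544    0.0171
  Δ       -0.008064    0.0121    0.0121
  eq            1.5     5.556    0.0292
  solve Keq expr → x = 0.004032; check Q = 0.001899

Direction: forward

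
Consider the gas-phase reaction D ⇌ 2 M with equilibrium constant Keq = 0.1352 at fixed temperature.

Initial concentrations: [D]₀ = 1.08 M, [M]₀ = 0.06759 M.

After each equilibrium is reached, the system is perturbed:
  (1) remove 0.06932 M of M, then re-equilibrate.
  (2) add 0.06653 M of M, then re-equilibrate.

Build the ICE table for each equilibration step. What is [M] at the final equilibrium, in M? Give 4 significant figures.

[M]_eq = 0.3555 M

Q₀ = 0.00423 vs Keq = 0.1352 ⇒ Q<K, forward
Step 1:
                    D           M
  I              1.08     0.06759
  C           -0.1441      0.2881
  E            0.9359      0.3557
  solve Keq expr → x = 0.1441; check Q = 0.1352
Then remove 0.06932 M of M.
Step 2:
                    D           M
  I            0.9359      0.2864
  C          -0.03163     0.06326
  E            0.9043      0.3497
  solve Keq expr → x = 0.03163; check Q = 0.1352
Then add 0.06653 M of M.
Step 3:
                    D           M
  I            0.9043      0.4162
  C           0.03035    -0.06071
  E            0.9347      0.3555
  solve Keq expr → x = -0.03035; check Q = 0.1352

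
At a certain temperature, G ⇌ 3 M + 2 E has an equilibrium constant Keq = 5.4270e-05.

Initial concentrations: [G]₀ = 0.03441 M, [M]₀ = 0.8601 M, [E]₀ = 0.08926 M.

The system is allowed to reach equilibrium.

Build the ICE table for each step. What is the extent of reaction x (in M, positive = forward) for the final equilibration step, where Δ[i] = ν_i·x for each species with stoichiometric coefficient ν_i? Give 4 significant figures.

Q₀ = 0.1473 vs Keq = 5.4270e-05 ⇒ Q>K, reverse
Step 1:
                    G           M           E
  init        0.03441      0.8601     0.08926
  Δ           0.04299      -0.129    -0.08598
  eq           0.0774      0.7311    0.003278
  solve Keq expr → x = -0.04299; check Q = 5.4270e-05

x = -0.04299 M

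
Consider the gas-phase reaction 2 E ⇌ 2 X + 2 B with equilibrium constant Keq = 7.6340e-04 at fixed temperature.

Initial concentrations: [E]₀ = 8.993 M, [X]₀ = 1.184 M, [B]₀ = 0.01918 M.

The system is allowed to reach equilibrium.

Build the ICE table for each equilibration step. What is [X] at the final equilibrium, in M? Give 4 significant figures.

Q₀ = 6.3766e-06 vs Keq = 7.6340e-04 ⇒ Q<K, forward
Step 1:
                    E           X           B
  I             8.993       1.184     0.01918
  C           -0.1621      0.1621      0.1621
  E             8.831       1.346      0.1813
  solve Keq expr → x = 0.08104; check Q = 7.6340e-04

[X]_eq = 1.346 M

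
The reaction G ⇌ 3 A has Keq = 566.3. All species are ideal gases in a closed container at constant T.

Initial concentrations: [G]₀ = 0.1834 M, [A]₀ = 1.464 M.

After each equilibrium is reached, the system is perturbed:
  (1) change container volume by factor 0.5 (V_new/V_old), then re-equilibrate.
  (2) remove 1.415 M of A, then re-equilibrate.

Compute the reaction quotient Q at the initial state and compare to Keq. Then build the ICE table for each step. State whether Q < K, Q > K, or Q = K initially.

Q₀ = 17.11; Q < K (proceeds forward)

Q₀ = 17.11 vs Keq = 566.3 ⇒ Q<K, forward
Step 1:
                    G           A
  I            0.1834       1.464
  C           -0.1698      0.5095
  E           0.01357       1.973
  solve Keq expr → x = 0.1698; check Q = 566.3
Then change container volume by factor 0.5 (V_new/V_old).
Step 2:
                    G           A
  I           0.02714       3.947
  C           0.06592     -0.1978
  E           0.09306       3.749
  solve Keq expr → x = -0.06592; check Q = 566.3
Then remove 1.415 M of A.
Step 3:
                    G           A
  I           0.09306       2.334
  C          -0.06454      0.1936
  E           0.02852       2.528
  solve Keq expr → x = 0.06454; check Q = 566.3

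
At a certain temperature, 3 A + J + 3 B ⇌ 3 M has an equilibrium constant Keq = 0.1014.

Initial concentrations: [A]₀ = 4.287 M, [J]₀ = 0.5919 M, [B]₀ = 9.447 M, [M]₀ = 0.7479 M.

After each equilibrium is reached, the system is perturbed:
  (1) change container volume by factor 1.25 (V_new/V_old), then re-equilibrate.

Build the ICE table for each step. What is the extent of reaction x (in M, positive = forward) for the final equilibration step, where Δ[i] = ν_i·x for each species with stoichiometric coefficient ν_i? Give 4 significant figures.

Q₀ = 1.0640e-05 vs Keq = 0.1014 ⇒ Q<K, forward
Step 1:
                  A         J         B         M
  init        4.287    0.5919     9.447    0.7479
  Δ          -1.719    -0.573    -1.719     1.719
  eq          2.568   0.01894     7.728     2.467
  solve Keq expr → x = 0.573; check Q = 0.1014
Then change container volume by factor 1.25 (V_new/V_old).
Step 2:
                  A         J         B         M
  init        2.054   0.01515     6.182     1.973
  Δ         0.04838   0.01613   0.04838  -0.04838
  eq          2.103   0.03128     6.231     1.925
  solve Keq expr → x = -0.01613; check Q = 0.1014

x = -0.01613 M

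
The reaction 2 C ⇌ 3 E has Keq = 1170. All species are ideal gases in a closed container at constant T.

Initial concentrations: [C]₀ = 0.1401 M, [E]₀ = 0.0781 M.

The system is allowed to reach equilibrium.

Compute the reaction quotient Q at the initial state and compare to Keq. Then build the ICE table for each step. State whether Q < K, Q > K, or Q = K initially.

Q₀ = 0.02427; Q < K (proceeds forward)

Q₀ = 0.02427 vs Keq = 1170 ⇒ Q<K, forward
Step 1:
                    C           E
  init         0.1401      0.0781
  Δ           -0.1357      0.2036
  eq         0.004371      0.2817
  solve Keq expr → x = 0.06786; check Q = 1170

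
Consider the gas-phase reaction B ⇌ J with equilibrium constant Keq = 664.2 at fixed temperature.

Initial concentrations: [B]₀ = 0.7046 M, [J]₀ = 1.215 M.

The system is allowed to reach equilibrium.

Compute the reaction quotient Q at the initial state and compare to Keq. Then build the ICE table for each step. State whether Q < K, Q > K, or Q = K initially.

Q₀ = 1.724 vs Keq = 664.2 ⇒ Q<K, forward
Step 1:
                  B         J
  init       0.7046     1.215
  Δ         -0.7017    0.7017
  eq       0.002886     1.917
  solve Keq expr → x = 0.7017; check Q = 664.2

Q₀ = 1.724; Q < K (proceeds forward)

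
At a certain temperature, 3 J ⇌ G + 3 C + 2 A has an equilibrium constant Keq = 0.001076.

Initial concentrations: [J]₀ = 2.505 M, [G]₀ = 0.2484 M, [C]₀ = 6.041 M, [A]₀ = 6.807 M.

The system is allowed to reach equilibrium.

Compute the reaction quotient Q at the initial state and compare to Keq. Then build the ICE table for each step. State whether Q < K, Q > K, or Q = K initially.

Q₀ = 161.4; Q > K (proceeds reverse)

Q₀ = 161.4 vs Keq = 0.001076 ⇒ Q>K, reverse
Step 1:
                    J           G           C           A
  init          2.505      0.2484       6.041       6.807
  Δ            0.7452     -0.2484     -0.7452     -0.4968
  eq             3.25  6.2467e-06       5.296        6.31
  solve Keq expr → x = -0.2484; check Q = 0.001076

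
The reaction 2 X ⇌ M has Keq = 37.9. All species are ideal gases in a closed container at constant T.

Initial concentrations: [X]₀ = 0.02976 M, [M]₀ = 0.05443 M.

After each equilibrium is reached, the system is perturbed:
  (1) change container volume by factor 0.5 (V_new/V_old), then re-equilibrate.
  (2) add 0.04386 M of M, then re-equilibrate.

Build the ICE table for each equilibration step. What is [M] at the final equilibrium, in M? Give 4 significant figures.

Q₀ = 61.46 vs Keq = 37.9 ⇒ Q>K, reverse
Step 1:
                  X         M
  Initial   0.02976   0.05443
  Change   0.006913 -0.003457
  Equil     0.03667   0.05097
  solve Keq expr → x = -0.003457; check Q = 37.9
Then change container volume by factor 0.5 (V_new/V_old).
Step 2:
                  X         M
  Initial   0.07335    0.1019
  Change   -0.01911  0.009554
  Equil     0.05424    0.1115
  solve Keq expr → x = 0.009554; check Q = 37.9
Then add 0.04386 M of M.
Step 3:
                  X         M
  Initial   0.05424    0.1554
  Change   0.008865 -0.004433
  Equil     0.06311    0.1509
  solve Keq expr → x = -0.004433; check Q = 37.9

[M]_eq = 0.1509 M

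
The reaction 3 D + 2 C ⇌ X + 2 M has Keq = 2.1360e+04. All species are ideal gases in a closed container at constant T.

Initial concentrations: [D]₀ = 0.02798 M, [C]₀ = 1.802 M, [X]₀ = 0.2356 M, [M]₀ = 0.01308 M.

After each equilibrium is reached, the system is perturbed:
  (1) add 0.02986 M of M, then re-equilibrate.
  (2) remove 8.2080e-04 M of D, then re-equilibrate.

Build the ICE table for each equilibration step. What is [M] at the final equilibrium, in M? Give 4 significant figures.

Q₀ = 0.5667 vs Keq = 2.1360e+04 ⇒ Q<K, forward
Step 1:
                  D         C         X         M
  init      0.02798     1.802    0.2356   0.01308
  Δ        -0.02648  -0.01765  0.008826   0.01765
  eq       0.001503     1.784    0.2444   0.03073
  solve Keq expr → x = 0.008826; check Q = 2.1360e+04
Then add 0.02986 M of M.
Step 2:
                  D         C         X         M
  init     0.001503     1.784    0.2444   0.06059
  Δ       8.4413e-04 5.6275e-04 -2.8138e-04 -5.6275e-04
  eq       0.002347     1.785    0.2441   0.06003
  solve Keq expr → x = -2.8138e-04; check Q = 2.1360e+04
Then remove 8.2080e-04 M of D.
Step 3:
                  D         C         X         M
  init     0.001526     1.785    0.2441   0.06003
  Δ       8.0546e-04 5.3697e-04 -2.6849e-04 -5.3697e-04
  eq       0.002332     1.785    0.2439   0.05949
  solve Keq expr → x = -2.6849e-04; check Q = 2.1360e+04

[M]_eq = 0.05949 M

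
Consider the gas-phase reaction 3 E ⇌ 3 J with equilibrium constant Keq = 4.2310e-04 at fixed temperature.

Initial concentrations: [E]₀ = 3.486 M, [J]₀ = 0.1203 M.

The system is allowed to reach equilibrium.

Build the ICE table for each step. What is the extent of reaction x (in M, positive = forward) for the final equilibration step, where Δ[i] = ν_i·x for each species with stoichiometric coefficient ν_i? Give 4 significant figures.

Q₀ = 4.1097e-05 vs Keq = 4.2310e-04 ⇒ Q<K, forward
Step 1:
                  E         J
  init        3.486    0.1203
  Δ         -0.1315    0.1315
  eq          3.354    0.2518
  solve Keq expr → x = 0.04384; check Q = 4.2310e-04

x = 0.04384 M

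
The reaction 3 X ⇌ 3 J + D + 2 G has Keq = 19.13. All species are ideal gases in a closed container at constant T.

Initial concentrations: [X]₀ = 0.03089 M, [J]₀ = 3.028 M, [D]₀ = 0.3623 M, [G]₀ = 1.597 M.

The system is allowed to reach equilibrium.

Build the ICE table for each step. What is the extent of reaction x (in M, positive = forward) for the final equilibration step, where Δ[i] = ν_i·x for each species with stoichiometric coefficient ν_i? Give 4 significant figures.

x = -0.1867 M

Q₀ = 8.7035e+05 vs Keq = 19.13 ⇒ Q>K, reverse
Step 1:
                  X         J         D         G
  init      0.03089     3.028    0.3623     1.597
  Δ          0.5602   -0.5602   -0.1867   -0.3735
  eq         0.5911     2.468    0.1756     1.224
  solve Keq expr → x = -0.1867; check Q = 19.13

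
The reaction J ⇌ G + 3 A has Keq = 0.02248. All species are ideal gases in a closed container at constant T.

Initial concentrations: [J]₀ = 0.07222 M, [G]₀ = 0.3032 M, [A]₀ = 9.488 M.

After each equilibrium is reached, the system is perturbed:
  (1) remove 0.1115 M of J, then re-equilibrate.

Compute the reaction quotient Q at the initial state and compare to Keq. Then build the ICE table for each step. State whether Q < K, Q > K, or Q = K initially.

Q₀ = 3586 vs Keq = 0.02248 ⇒ Q>K, reverse
Step 1:
                    J           G           A
  init        0.07222      0.3032       9.488
  Δ            0.3032     -0.3032     -0.9096
  eq           0.3754  1.3368e-05       8.578
  solve Keq expr → x = -0.3032; check Q = 0.02248
Then remove 0.1115 M of J.
Step 2:
                    J           G           A
  init         0.2639  1.3368e-05       8.578
  Δ        3.9703e-06 -3.9703e-06 -1.1911e-05
  eq           0.2639  9.3979e-06       8.578
  solve Keq expr → x = -3.9703e-06; check Q = 0.02248

Q₀ = 3586; Q > K (proceeds reverse)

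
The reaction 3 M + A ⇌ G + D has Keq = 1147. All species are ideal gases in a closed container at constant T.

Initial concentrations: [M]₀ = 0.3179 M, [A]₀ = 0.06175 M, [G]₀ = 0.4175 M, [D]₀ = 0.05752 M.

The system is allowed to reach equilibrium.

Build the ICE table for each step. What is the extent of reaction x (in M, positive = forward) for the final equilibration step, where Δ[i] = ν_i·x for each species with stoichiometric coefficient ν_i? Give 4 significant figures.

Q₀ = 12.11 vs Keq = 1147 ⇒ Q<K, forward
Step 1:
                    M           A           G           D
  I            0.3179     0.06175      0.4175     0.05752
  C           -0.1546    -0.05152     0.05152     0.05152
  E            0.1633     0.01023       0.469       0.109
  solve Keq expr → x = 0.05152; check Q = 1147

x = 0.05152 M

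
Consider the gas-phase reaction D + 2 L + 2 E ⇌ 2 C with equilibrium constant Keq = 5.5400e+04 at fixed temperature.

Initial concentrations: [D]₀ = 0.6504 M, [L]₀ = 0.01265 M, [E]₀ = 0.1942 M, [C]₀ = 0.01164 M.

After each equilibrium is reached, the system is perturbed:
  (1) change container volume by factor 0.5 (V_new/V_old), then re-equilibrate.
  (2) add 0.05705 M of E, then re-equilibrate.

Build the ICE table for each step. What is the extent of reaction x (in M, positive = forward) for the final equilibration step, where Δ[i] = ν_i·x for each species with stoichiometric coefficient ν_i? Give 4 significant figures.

Q₀ = 34.52 vs Keq = 5.5400e+04 ⇒ Q<K, forward
Step 1:
                    D           L           E           C
  init         0.6504     0.01265      0.1942     0.01164
  Δ         -0.005982    -0.01196    -0.01196     0.01196
  eq           0.6444  6.8552e-04      0.1822      0.0236
  solve Keq expr → x = 0.005982; check Q = 5.5400e+04
Then change container volume by factor 0.5 (V_new/V_old).
Step 2:
                    D           L           E           C
  init          1.289    0.001371      0.3645     0.04721
  Δ       -4.3802e-04 -8.7604e-04 -8.7604e-04  8.7604e-04
  eq            1.288  4.9501e-04      0.3636     0.04808
  solve Keq expr → x = 4.3802e-04; check Q = 5.5400e+04
Then add 0.05705 M of E.
Step 3:
                    D           L           E           C
  init          1.288  4.9501e-04      0.4206     0.04808
  Δ       -3.3235e-05 -6.6471e-05 -6.6471e-05  6.6471e-05
  eq            1.288  4.2854e-04      0.4206     0.04815
  solve Keq expr → x = 3.3235e-05; check Q = 5.5400e+04

x = 3.3235e-05 M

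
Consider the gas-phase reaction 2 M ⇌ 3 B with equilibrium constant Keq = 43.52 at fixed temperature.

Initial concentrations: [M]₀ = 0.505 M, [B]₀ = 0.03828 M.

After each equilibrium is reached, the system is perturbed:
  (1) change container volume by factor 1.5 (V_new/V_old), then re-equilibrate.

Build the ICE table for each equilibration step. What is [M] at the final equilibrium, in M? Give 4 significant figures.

Q₀ = 2.1995e-04 vs Keq = 43.52 ⇒ Q<K, forward
Step 1:
                    M           B
  I             0.505     0.03828
  C           -0.4217      0.6326
  E           0.08329      0.6708
  solve Keq expr → x = 0.2109; check Q = 43.52
Then change container volume by factor 1.5 (V_new/V_old).
Step 2:
                    M           B
  I           0.05553      0.4472
  C         -0.008286     0.01243
  E           0.04724      0.4597
  solve Keq expr → x = 0.004143; check Q = 43.52

[M]_eq = 0.04724 M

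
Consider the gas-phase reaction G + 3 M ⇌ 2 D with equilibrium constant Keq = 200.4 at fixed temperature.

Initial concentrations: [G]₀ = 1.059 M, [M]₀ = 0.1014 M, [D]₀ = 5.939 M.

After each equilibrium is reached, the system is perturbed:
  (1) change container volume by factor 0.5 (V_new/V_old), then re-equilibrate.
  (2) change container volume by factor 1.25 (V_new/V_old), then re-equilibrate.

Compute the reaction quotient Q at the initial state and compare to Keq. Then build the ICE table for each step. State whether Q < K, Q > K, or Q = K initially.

Q₀ = 3.1946e+04; Q > K (proceeds reverse)

Q₀ = 3.1946e+04 vs Keq = 200.4 ⇒ Q>K, reverse
Step 1:
                  G         M         D
  I           1.059    0.1014     5.939
  C          0.1368    0.4103   -0.2735
  E           1.196    0.5117     5.665
  solve Keq expr → x = -0.1368; check Q = 200.4
Then change container volume by factor 0.5 (V_new/V_old).
Step 2:
                  G         M         D
  I           2.392     1.023     11.33
  C         -0.1195   -0.3584    0.2389
  E           2.272    0.6649     11.57
  solve Keq expr → x = 0.1195; check Q = 200.4
Then change container volume by factor 1.25 (V_new/V_old).
Step 3:
                  G         M         D
  I           1.818     0.532     9.256
  C         0.02666   0.07997  -0.05332
  E           1.844    0.6119     9.203
  solve Keq expr → x = -0.02666; check Q = 200.4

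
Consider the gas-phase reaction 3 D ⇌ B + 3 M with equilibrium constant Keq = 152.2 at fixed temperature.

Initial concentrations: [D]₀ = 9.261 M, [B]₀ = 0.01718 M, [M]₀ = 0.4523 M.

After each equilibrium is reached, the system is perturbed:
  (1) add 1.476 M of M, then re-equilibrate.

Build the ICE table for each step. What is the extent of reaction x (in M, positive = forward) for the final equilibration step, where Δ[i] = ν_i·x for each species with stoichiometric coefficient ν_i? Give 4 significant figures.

Q₀ = 2.0014e-06 vs Keq = 152.2 ⇒ Q<K, forward
Step 1:
                   D          B          M
  init         9.261    0.01718     0.4523
  Δ           -7.303      2.434      7.303
  eq           1.958      2.451      7.755
  solve Keq expr → x = 2.434; check Q = 152.2
Then add 1.476 M of M.
Step 2:
                   D          B          M
  init         1.958      2.451      9.231
  Δ           0.2748   -0.09161    -0.2748
  eq           2.233       2.36      8.956
  solve Keq expr → x = -0.09161; check Q = 152.2

x = -0.09161 M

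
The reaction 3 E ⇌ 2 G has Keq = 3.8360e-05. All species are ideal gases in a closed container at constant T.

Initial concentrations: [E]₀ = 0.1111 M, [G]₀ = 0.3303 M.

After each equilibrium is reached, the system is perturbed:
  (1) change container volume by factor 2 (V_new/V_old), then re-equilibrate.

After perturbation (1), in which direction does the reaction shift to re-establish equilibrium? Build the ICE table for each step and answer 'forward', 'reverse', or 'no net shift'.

Direction: reverse

Q₀ = 79.56 vs Keq = 3.8360e-05 ⇒ Q>K, reverse
Step 1:
                    E           G
  Initial      0.1111      0.3303
  Change       0.4911     -0.3274
  Equil        0.6022    0.002894
  solve Keq expr → x = -0.1637; check Q = 3.8360e-05
Then change container volume by factor 2 (V_new/V_old).
Step 2:
                    E           G
  Initial      0.3011    0.001447
  Change   6.3099e-04 -4.2066e-04
  Equil        0.3017    0.001027
  solve Keq expr → x = -2.1033e-04; check Q = 3.8360e-05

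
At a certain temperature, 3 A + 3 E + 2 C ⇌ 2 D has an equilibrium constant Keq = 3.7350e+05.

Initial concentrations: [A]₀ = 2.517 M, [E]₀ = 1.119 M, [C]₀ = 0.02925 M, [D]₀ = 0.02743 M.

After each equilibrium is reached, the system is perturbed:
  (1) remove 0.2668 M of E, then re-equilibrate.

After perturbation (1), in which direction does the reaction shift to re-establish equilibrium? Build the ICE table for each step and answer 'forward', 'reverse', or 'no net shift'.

Q₀ = 0.03936 vs Keq = 3.7350e+05 ⇒ Q<K, forward
Step 1:
                   A          E          C          D
  init         2.517      1.119    0.02925    0.02743
  Δ         -0.04384   -0.04384   -0.02923    0.02923
  eq           2.473      1.075 2.1381e-05    0.05666
  solve Keq expr → x = 0.01461; check Q = 3.7350e+05
Then remove 0.2668 M of E.
Step 2:
                   A          E          C          D
  init         2.473     0.8084 2.1381e-05    0.05666
  Δ       1.7112e-05 1.7112e-05 1.1408e-05 -1.1408e-05
  eq           2.473     0.8084 3.2789e-05    0.05665
  solve Keq expr → x = -5.7040e-06; check Q = 3.7350e+05

Direction: reverse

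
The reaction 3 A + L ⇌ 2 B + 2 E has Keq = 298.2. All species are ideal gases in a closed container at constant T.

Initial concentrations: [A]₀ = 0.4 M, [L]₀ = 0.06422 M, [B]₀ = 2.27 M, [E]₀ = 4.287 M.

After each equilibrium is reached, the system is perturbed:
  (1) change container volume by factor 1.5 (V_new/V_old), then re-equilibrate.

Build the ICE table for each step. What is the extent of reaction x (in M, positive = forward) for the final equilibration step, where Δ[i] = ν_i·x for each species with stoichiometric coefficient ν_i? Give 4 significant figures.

Q₀ = 2.3041e+04 vs Keq = 298.2 ⇒ Q>K, reverse
Step 1:
                   A          L          B          E
  I              0.4    0.06422       2.27      4.287
  C           0.5271     0.1757    -0.3514    -0.3514
  E           0.9271     0.2399      1.919      3.936
  solve Keq expr → x = -0.1757; check Q = 298.2
Then change container volume by factor 1.5 (V_new/V_old).
Step 2:
                   A          L          B          E
  I           0.6181       0.16      1.279      2.624
  C                0          0          0          0
  E           0.6181       0.16      1.279      2.624
  solve Keq expr → x = 0; check Q = 298.2

x = 0 M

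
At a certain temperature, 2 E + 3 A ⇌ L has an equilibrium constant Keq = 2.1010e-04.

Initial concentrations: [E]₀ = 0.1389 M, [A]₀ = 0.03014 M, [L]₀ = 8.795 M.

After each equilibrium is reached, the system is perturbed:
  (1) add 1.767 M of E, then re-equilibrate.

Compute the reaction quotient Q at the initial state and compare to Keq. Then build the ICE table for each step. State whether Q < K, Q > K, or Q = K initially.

Q₀ = 1.6650e+07 vs Keq = 2.1010e-04 ⇒ Q>K, reverse
Step 1:
                  E         A         L
  Initial    0.1389   0.03014     8.795
  Change      5.993      8.99    -2.997
  Equil       6.132      9.02     5.798
  solve Keq expr → x = -2.997; check Q = 2.1010e-04
Then add 1.767 M of E.
Step 2:
                  E         A         L
  Initial     7.899      9.02     5.798
  Change    -0.5809   -0.8713    0.2904
  Equil       7.318     8.149     6.089
  solve Keq expr → x = 0.2904; check Q = 2.1010e-04

Q₀ = 1.6650e+07; Q > K (proceeds reverse)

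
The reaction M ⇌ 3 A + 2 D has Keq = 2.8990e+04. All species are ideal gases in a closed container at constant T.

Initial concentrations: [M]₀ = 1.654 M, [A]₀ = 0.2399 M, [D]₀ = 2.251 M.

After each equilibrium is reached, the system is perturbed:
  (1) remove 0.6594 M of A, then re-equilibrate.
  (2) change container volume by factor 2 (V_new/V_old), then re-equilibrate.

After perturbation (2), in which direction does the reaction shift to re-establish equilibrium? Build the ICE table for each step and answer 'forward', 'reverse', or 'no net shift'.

Direction: forward

Q₀ = 0.0423 vs Keq = 2.8990e+04 ⇒ Q<K, forward
Step 1:
                  M         A         D
  init        1.654    0.2399     2.251
  Δ          -1.541     4.623     3.082
  eq         0.1129     4.863     5.333
  solve Keq expr → x = 1.541; check Q = 2.8990e+04
Then remove 0.6594 M of A.
Step 2:
                  M         A         D
  init       0.1129     4.204     5.333
  Δ        -0.03279   0.09838   0.06558
  eq        0.08007     4.302     5.399
  solve Keq expr → x = 0.03279; check Q = 2.8990e+04
Then change container volume by factor 2 (V_new/V_old).
Step 3:
                  M         A         D
  init      0.04003     2.151     2.699
  Δ        -0.03696    0.1109   0.07393
  eq       0.003071     2.262     2.773
  solve Keq expr → x = 0.03696; check Q = 2.8990e+04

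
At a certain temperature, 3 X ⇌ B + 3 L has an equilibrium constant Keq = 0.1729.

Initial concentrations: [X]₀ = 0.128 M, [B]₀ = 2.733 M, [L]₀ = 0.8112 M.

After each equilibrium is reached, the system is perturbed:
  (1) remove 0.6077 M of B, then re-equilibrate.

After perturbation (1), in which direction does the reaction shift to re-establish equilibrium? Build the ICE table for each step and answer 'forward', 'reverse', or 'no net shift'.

Q₀ = 695.7 vs Keq = 0.1729 ⇒ Q>K, reverse
Step 1:
                    X           B           L
  Initial       0.128       2.733      0.8112
  Change       0.5392     -0.1797     -0.5392
  Equil        0.6672       2.553       0.272
  solve Keq expr → x = -0.1797; check Q = 0.1729
Then remove 0.6077 M of B.
Step 2:
                    X           B           L
  Initial      0.6672       1.946       0.272
  Change     -0.01763    0.005878     0.01763
  Equil        0.6496       1.951      0.2896
  solve Keq expr → x = 0.005878; check Q = 0.1729

Direction: forward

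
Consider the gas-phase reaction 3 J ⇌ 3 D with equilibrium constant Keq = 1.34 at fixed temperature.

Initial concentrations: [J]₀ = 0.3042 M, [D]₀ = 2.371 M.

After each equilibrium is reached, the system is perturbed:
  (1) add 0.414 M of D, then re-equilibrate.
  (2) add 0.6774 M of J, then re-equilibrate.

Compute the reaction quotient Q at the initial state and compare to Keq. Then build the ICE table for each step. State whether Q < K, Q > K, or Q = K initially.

Q₀ = 473.5 vs Keq = 1.34 ⇒ Q>K, reverse
Step 1:
                  J         D
  I          0.3042     2.371
  C          0.9682   -0.9682
  E           1.272     1.403
  solve Keq expr → x = -0.3227; check Q = 1.34
Then add 0.414 M of D.
Step 2:
                  J         D
  I           1.272     1.817
  C          0.1969   -0.1969
  E           1.469      1.62
  solve Keq expr → x = -0.06564; check Q = 1.34
Then add 0.6774 M of J.
Step 3:
                  J         D
  I           2.147      1.62
  C         -0.3552    0.3552
  E           1.792     1.975
  solve Keq expr → x = 0.1184; check Q = 1.34

Q₀ = 473.5; Q > K (proceeds reverse)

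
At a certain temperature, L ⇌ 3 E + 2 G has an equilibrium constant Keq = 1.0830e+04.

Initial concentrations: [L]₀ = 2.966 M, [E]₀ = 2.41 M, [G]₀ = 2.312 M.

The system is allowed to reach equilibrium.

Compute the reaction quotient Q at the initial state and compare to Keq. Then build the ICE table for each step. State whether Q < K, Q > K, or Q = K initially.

Q₀ = 25.23 vs Keq = 1.0830e+04 ⇒ Q<K, forward
Step 1:
                   L          E          G
  Initial      2.966       2.41      2.312
  Change      -1.697      5.091      3.394
  Equil        1.269      7.501      5.706
  solve Keq expr → x = 1.697; check Q = 1.0830e+04

Q₀ = 25.23; Q < K (proceeds forward)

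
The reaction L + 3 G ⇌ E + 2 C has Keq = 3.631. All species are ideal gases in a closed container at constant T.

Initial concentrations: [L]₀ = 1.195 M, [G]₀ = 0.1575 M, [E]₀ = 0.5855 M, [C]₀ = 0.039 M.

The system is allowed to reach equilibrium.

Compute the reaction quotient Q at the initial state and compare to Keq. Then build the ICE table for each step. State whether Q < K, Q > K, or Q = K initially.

Q₀ = 0.1907; Q < K (proceeds forward)

Q₀ = 0.1907 vs Keq = 3.631 ⇒ Q<K, forward
Step 1:
                  L         G         E         C
  Initial     1.195    0.1575    0.5855     0.039
  Change   -0.02031  -0.06093   0.02031   0.04062
  Equil       1.175   0.09657    0.6058   0.07962
  solve Keq expr → x = 0.02031; check Q = 3.631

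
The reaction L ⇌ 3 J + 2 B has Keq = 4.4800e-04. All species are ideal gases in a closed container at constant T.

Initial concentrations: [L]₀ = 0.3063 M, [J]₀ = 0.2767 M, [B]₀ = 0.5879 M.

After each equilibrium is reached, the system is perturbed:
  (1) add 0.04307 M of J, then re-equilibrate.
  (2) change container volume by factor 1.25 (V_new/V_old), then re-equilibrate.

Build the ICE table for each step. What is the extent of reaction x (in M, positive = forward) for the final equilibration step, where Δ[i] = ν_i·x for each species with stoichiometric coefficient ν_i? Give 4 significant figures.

x = 0.007629 M

Q₀ = 0.0239 vs Keq = 4.4800e-04 ⇒ Q>K, reverse
Step 1:
                   L          J          B
  init        0.3063     0.2767     0.5879
  Δ          0.06175    -0.1853    -0.1235
  eq          0.3681    0.09144     0.4644
  solve Keq expr → x = -0.06175; check Q = 4.4800e-04
Then add 0.04307 M of J.
Step 2:
                   L          J          B
  init        0.3681     0.1345     0.4644
  Δ          0.01282   -0.03845   -0.02563
  eq          0.3809    0.09606     0.4388
  solve Keq expr → x = -0.01282; check Q = 4.4800e-04
Then change container volume by factor 1.25 (V_new/V_old).
Step 3:
                   L          J          B
  init        0.3047    0.07685      0.351
  Δ        -0.007629    0.02289    0.01526
  eq          0.2971    0.09973     0.3663
  solve Keq expr → x = 0.007629; check Q = 4.4800e-04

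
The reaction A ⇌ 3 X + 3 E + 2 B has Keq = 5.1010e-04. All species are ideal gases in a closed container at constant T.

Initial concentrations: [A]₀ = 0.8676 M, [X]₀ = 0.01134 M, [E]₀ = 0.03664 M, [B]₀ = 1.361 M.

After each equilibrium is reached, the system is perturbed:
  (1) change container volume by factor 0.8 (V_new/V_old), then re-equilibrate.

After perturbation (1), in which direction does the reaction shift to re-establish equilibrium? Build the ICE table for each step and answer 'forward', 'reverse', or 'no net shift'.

Q₀ = 1.5314e-10 vs Keq = 5.1010e-04 ⇒ Q<K, forward
Step 1:
                   A          X          E          B
  init        0.8676    0.01134    0.03664      1.361
  Δ          -0.0713     0.2139     0.2139     0.1426
  eq          0.7963     0.2252     0.2505      1.504
  solve Keq expr → x = 0.0713; check Q = 5.1010e-04
Then change container volume by factor 0.8 (V_new/V_old).
Step 2:
                   A          X          E          B
  init        0.9954     0.2815     0.3132      1.879
  Δ          0.02177   -0.06531   -0.06531   -0.04354
  eq           1.017     0.2162     0.2479      1.836
  solve Keq expr → x = -0.02177; check Q = 5.1010e-04

Direction: reverse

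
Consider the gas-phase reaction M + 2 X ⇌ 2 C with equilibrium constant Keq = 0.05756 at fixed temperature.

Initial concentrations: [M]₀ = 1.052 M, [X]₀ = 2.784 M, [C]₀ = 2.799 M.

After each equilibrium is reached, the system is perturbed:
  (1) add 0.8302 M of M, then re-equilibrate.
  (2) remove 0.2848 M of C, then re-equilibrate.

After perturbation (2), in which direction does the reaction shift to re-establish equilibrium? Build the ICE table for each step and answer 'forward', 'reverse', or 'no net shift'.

Direction: forward

Q₀ = 0.9608 vs Keq = 0.05756 ⇒ Q>K, reverse
Step 1:
                    M           X           C
  init          1.052       2.784       2.799
  Δ            0.7233       1.447      -1.447
  eq            1.775       4.231       1.352
  solve Keq expr → x = -0.7233; check Q = 0.05756
Then add 0.8302 M of M.
Step 2:
                    M           X           C
  init          2.606       4.231       1.352
  Δ          -0.09291     -0.1858      0.1858
  eq            2.513       4.045       1.538
  solve Keq expr → x = 0.09291; check Q = 0.05756
Then remove 0.2848 M of C.
Step 3:
                    M           X           C
  init          2.513       4.045       1.253
  Δ          -0.09321     -0.1864      0.1864
  eq            2.419       3.858        1.44
  solve Keq expr → x = 0.09321; check Q = 0.05756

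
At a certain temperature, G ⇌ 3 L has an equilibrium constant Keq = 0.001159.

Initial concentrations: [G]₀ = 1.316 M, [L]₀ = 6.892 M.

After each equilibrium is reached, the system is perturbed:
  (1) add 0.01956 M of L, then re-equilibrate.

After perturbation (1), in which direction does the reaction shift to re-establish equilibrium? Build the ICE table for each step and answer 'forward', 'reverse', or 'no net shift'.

Direction: reverse

Q₀ = 248.8 vs Keq = 0.001159 ⇒ Q>K, reverse
Step 1:
                    G           L
  init          1.316       6.892
  Δ             2.244      -6.732
  eq             3.56      0.1604
  solve Keq expr → x = -2.244; check Q = 0.001159
Then add 0.01956 M of L.
Step 2:
                    G           L
  init           3.56      0.1799
  Δ          0.006488    -0.01946
  eq            3.566      0.1605
  solve Keq expr → x = -0.006488; check Q = 0.001159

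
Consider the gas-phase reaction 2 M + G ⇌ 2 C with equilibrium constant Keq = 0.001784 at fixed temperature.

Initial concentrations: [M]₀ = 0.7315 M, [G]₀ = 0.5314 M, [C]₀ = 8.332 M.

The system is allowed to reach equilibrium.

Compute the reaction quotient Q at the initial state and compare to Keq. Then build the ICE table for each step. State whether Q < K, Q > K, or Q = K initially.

Q₀ = 244.1 vs Keq = 0.001784 ⇒ Q>K, reverse
Step 1:
                    M           G           C
  I            0.7315      0.5314       8.332
  C               7.6         3.8        -7.6
  E             8.331       4.331      0.7323
  solve Keq expr → x = -3.8; check Q = 0.001784

Q₀ = 244.1; Q > K (proceeds reverse)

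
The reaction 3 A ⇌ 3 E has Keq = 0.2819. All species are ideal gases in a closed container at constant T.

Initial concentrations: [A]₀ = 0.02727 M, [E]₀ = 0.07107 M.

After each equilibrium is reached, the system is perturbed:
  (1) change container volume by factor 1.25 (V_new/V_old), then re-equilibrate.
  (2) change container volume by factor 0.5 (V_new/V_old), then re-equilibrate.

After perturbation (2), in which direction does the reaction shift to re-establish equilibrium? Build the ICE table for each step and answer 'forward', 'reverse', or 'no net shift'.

Direction: no net shift

Q₀ = 17.7 vs Keq = 0.2819 ⇒ Q>K, reverse
Step 1:
                    A           E
  init        0.02727     0.07107
  Δ           0.03213    -0.03213
  eq           0.0594     0.03894
  solve Keq expr → x = -0.01071; check Q = 0.2819
Then change container volume by factor 1.25 (V_new/V_old).
Step 2:
                    A           E
  init        0.04752     0.03116
  Δ                 0           0
  eq          0.04752     0.03116
  solve Keq expr → x = 0; check Q = 0.2819
Then change container volume by factor 0.5 (V_new/V_old).
Step 3:
                    A           E
  init        0.09503     0.06231
  Δ                 0           0
  eq          0.09503     0.06231
  solve Keq expr → x = 0; check Q = 0.2819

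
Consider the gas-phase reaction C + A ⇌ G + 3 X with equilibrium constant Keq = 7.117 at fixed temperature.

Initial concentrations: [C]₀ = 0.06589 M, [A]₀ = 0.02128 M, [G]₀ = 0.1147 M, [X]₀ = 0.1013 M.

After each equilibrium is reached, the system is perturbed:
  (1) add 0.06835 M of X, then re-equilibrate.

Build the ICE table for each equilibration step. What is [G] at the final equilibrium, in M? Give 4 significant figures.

Q₀ = 0.08504 vs Keq = 7.117 ⇒ Q<K, forward
Step 1:
                   C          A          G          X
  Initial    0.06589    0.02128     0.1147     0.1013
  Change    -0.01961   -0.01961    0.01961    0.05882
  Equil      0.04628   0.001674     0.1343     0.1601
  solve Keq expr → x = 0.01961; check Q = 7.117
Then add 0.06835 M of X.
Step 2:
                   C          A          G          X
  Initial    0.04628   0.001674     0.1343     0.2285
  Change    0.002439   0.002439  -0.002439  -0.007318
  Equil      0.04872   0.004113     0.1319     0.2212
  solve Keq expr → x = -0.002439; check Q = 7.117

[G]_eq = 0.1319 M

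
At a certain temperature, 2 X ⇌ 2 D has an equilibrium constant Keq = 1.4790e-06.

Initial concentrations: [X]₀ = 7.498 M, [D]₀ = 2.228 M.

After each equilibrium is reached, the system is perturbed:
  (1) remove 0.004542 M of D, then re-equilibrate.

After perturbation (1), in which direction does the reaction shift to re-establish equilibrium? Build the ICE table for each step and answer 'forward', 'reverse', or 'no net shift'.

Q₀ = 0.0883 vs Keq = 1.4790e-06 ⇒ Q>K, reverse
Step 1:
                  X         D
  init        7.498     2.228
  Δ           2.216    -2.216
  eq          9.714   0.01181
  solve Keq expr → x = -1.108; check Q = 1.4790e-06
Then remove 0.004542 M of D.
Step 2:
                  X         D
  init        9.714  0.007272
  Δ       -0.004536  0.004536
  eq           9.71   0.01181
  solve Keq expr → x = 0.002268; check Q = 1.4790e-06

Direction: forward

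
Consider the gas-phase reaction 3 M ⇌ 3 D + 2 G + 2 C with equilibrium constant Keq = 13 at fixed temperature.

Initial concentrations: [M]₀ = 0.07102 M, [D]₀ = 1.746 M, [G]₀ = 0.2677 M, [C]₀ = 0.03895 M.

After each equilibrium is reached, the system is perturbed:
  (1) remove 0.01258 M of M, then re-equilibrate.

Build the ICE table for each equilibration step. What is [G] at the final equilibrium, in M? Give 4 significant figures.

[G]_eq = 0.2781 M

Q₀ = 1.615 vs Keq = 13 ⇒ Q<K, forward
Step 1:
                   M          D          G          C
  init       0.07102      1.746     0.2677    0.03895
  Δ         -0.02403    0.02403    0.01602    0.01602
  eq         0.04699       1.77     0.2837    0.05497
  solve Keq expr → x = 0.00801; check Q = 13
Then remove 0.01258 M of M.
Step 2:
                   M          D          G          C
  init       0.03441       1.77     0.2837    0.05497
  Δ         0.008501  -0.008501  -0.005667  -0.005667
  eq         0.04291      1.762     0.2781     0.0493
  solve Keq expr → x = -0.002834; check Q = 13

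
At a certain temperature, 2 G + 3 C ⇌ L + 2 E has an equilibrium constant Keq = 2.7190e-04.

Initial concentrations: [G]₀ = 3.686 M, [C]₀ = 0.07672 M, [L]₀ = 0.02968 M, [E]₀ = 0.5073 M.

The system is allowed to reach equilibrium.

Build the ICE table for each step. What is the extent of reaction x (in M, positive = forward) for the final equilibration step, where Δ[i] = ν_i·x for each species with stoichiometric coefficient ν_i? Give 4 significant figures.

Q₀ = 1.245 vs Keq = 2.7190e-04 ⇒ Q>K, reverse
Step 1:
                   G          C          L          E
  I            3.686    0.07672    0.02968     0.5073
  C          0.05919    0.08878   -0.02959   -0.05919
  E            3.745     0.1655 8.6097e-05     0.4481
  solve Keq expr → x = -0.02959; check Q = 2.7190e-04

x = -0.02959 M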